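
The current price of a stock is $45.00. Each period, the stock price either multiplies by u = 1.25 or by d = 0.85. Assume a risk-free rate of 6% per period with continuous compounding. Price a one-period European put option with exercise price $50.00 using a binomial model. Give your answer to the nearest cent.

$5.21

Risk-neutral probability p = (e^0.06 − 0.85)/(1.25 − 0.85) = 0.2118/0.4000 = 0.5296
Terminal stock prices: S_u = 56.25, S_d = 38.25
Terminal payoffs (K − S): max(-6.25, 0) = 0, max(11.75, 0) = 11.75
Node 0 (S = 45): V_0 = e^(−0.06)·[0.5296·0.0000 + 0.4704·11.7500] = 5.2054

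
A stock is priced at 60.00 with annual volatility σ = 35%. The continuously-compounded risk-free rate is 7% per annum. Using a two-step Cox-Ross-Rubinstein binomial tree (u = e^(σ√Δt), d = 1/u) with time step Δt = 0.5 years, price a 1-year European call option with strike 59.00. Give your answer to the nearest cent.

10.02

CRR parameters: u = e^(σ√Δt) = e^(0.35·√0.5) = 1.2808, d = 1/u = 0.7808
Per-period rate: rΔt = 0.07·0.5 = 0.035, so R = e^0.035 = 1.0356
Risk-neutral probability p = (e^0.035 − 0.7808)/(1.2808 − 0.7808) = 0.2549/0.5000 = 0.5097
Terminal stock prices: S_uu = 98.43, S_ud = 60, S_dd = 36.58
Terminal payoffs (S − K): max(39.43, 0) = 39.43, max(1, 0) = 1, max(-22.42, 0) = 0
Node u (S = 76.85): V_u = e^(−0.035)·[0.5097·39.4274 + 0.4903·1.0000] = 19.8775
Node d (S = 46.85): V_d = e^(−0.035)·[0.5097·1.0000 + 0.4903·0.0000] = 0.4921
Node 0 (S = 60): V_0 = e^(−0.035)·[0.5097·19.8775 + 0.4903·0.4921] = 10.0156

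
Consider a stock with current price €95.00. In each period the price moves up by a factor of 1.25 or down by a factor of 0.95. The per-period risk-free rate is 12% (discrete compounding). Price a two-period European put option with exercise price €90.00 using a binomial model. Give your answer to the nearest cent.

Risk-neutral probability p = (1 + 0.12 − 0.95)/(1.25 − 0.95) = 0.1700/0.3000 = 0.5667
Terminal stock prices: S_uu = 148.4, S_ud = 112.8, S_dd = 85.74
Terminal payoffs (K − S): max(-58.44, 0) = 0, max(-22.81, 0) = 0, max(4.263, 0) = 4.263
Node u (S = 118.8): V_u = 1/1.12·[0.5667·0.0000 + 0.4333·0.0000] = 0.0000
Node d (S = 90.25): V_d = 1/1.12·[0.5667·0.0000 + 0.4333·4.2625] = 1.6492
Node 0 (S = 95): V_0 = 1/1.12·[0.5667·0.0000 + 0.4333·1.6492] = 0.6381

€0.64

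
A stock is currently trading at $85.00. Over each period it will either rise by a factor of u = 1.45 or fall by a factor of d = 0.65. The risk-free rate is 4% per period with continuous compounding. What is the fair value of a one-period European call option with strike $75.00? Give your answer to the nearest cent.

Risk-neutral probability p = (e^0.04 − 0.65)/(1.45 − 0.65) = 0.3908/0.8000 = 0.4885
Terminal stock prices: S_u = 123.2, S_d = 55.25
Terminal payoffs (S − K): max(48.25, 0) = 48.25, max(-19.75, 0) = 0
Node 0 (S = 85): V_0 = e^(−0.04)·[0.4885·48.2500 + 0.5115·0.0000] = 22.6466

$22.65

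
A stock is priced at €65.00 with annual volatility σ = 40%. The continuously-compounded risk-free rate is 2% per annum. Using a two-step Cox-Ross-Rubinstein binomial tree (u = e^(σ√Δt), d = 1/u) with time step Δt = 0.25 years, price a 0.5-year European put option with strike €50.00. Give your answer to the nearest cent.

€1.84

CRR parameters: u = e^(σ√Δt) = e^(0.4·√0.25) = 1.2214, d = 1/u = 0.8187
Per-period rate: rΔt = 0.02·0.25 = 0.005, so R = e^0.005 = 1.0050
Risk-neutral probability p = (e^0.005 − 0.8187)/(1.2214 − 0.8187) = 0.1863/0.4027 = 0.4626
Terminal stock prices: S_uu = 96.97, S_ud = 65, S_dd = 43.57
Terminal payoffs (K − S): max(-46.97, 0) = 0, max(-15, 0) = 0, max(6.429, 0) = 6.429
Node u (S = 79.39): V_u = e^(−0.005)·[0.4626·0.0000 + 0.5374·0.0000] = 0.0000
Node d (S = 53.22): V_d = e^(−0.005)·[0.4626·0.0000 + 0.5374·6.4292] = 3.4377
Node 0 (S = 65): V_0 = e^(−0.005)·[0.4626·0.0000 + 0.5374·3.4377] = 1.8382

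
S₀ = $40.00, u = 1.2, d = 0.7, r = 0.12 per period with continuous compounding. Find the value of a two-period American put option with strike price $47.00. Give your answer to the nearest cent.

$7.00

Risk-neutral probability p = (e^0.12 − 0.7)/(1.2 − 0.7) = 0.4275/0.5000 = 0.8550
Terminal stock prices: S_uu = 57.6, S_ud = 33.6, S_dd = 19.6
Terminal payoffs (K − S): max(-10.6, 0) = 0, max(13.4, 0) = 13.4, max(27.4, 0) = 27.4
Node u (S = 48): continuation = e^(−0.12)·[0.8550·0.0000 + 0.1450·13.4000] = 1.7234; exercise value = 0.0000 ≤ continuation, so V_u = 1.7234
Node d (S = 28): continuation = e^(−0.12)·[0.8550·13.4000 + 0.1450·27.4000] = 13.6853; exercise value = 19.0000 > continuation, so V_d = 19.0000 (exercise)
Node 0 (S = 40): continuation = e^(−0.12)·[0.8550·1.7234 + 0.1450·19.0000] = 3.7504; exercise value = 7.0000 > continuation, so V_0 = 7.0000 (exercise)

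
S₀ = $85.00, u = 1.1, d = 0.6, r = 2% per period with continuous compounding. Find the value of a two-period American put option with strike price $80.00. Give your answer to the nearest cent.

Risk-neutral probability p = (e^0.02 − 0.6)/(1.1 − 0.6) = 0.4202/0.5000 = 0.8404
Terminal stock prices: S_uu = 102.9, S_ud = 56.1, S_dd = 30.6
Terminal payoffs (K − S): max(-22.85, 0) = 0, max(23.9, 0) = 23.9, max(49.4, 0) = 49.4
Node u (S = 93.5): continuation = e^(−0.02)·[0.8404·0.0000 + 0.1596·23.9000] = 3.7388; exercise value = 0.0000 ≤ continuation, so V_u = 3.7388
Node d (S = 51): continuation = e^(−0.02)·[0.8404·23.9000 + 0.1596·49.4000] = 27.4159; exercise value = 29.0000 > continuation, so V_d = 29.0000 (exercise)
Node 0 (S = 85): continuation = e^(−0.02)·[0.8404·3.7388 + 0.1596·29.0000] = 7.6166; exercise value = 0.0000 ≤ continuation, so V_0 = 7.6166

$7.62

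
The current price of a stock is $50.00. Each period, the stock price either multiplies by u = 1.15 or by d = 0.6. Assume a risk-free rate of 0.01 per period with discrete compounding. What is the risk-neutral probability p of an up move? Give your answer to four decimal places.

Risk-neutral probability p = (1 + 0.01 − 0.6)/(1.15 − 0.6) = 0.4100/0.5500 = 0.7455

p = 0.7455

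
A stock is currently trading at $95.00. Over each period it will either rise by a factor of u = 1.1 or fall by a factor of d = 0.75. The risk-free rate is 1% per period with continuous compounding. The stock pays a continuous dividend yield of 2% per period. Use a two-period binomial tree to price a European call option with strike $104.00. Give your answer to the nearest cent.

Per-period risk-free factor R = e^0.01 = 1.0101; dividend-adjusted growth = e^(0.01−0.02) = 0.9900.
Risk-neutral probability p = (0.9900 − 0.75)/(1.1 − 0.75) = 0.2400/0.3500 = 0.6859
Terminal stock prices: S_uu = 115, S_ud = 78.38, S_dd = 53.44
Terminal payoffs (S − K): max(10.95, 0) = 10.95, max(-25.62, 0) = 0, max(-50.56, 0) = 0
Node u (S = 104.5): V_u = e^(−0.01)·[0.6859·10.9500 + 0.3141·0.0000] = 7.4354
Node d (S = 71.25): V_d = e^(−0.01)·[0.6859·0.0000 + 0.3141·0.0000] = 0.0000
Node 0 (S = 95): V_0 = e^(−0.01)·[0.6859·7.4354 + 0.3141·0.0000] = 5.0489

$5.05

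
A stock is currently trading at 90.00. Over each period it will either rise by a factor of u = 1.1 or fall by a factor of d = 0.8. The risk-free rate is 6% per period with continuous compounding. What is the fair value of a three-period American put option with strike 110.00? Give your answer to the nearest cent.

20.00

Risk-neutral probability p = (e^0.06 − 0.8)/(1.1 − 0.8) = 0.2618/0.3000 = 0.8728
Terminal stock prices: S_uuu = 119.8, S_uud = 87.12, S_udd = 63.36, S_ddd = 46.08
Terminal payoffs (K − S): max(-9.79, 0) = 0, max(22.88, 0) = 22.88, max(46.64, 0) = 46.64, max(63.92, 0) = 63.92
Node uu (S = 108.9): continuation = e^(−0.06)·[0.8728·0.0000 + 0.1272·22.8800] = 2.7411; exercise value = 1.1000 ≤ continuation, so V_uu = 2.7411
Node ud (S = 79.2): continuation = e^(−0.06)·[0.8728·22.8800 + 0.1272·46.6400] = 24.3941; exercise value = 30.8000 > continuation, so V_ud = 30.8000 (exercise)
Node dd (S = 57.6): continuation = e^(−0.06)·[0.8728·46.6400 + 0.1272·63.9200] = 45.9941; exercise value = 52.4000 > continuation, so V_dd = 52.4000 (exercise)
Node u (S = 99): continuation = e^(−0.06)·[0.8728·2.7411 + 0.1272·30.8000] = 5.9430; exercise value = 11.0000 > continuation, so V_u = 11.0000 (exercise)
Node d (S = 72): continuation = e^(−0.06)·[0.8728·30.8000 + 0.1272·52.4000] = 31.5941; exercise value = 38.0000 > continuation, so V_d = 38.0000 (exercise)
Node 0 (S = 90): continuation = e^(−0.06)·[0.8728·11.0000 + 0.1272·38.0000] = 13.5941; exercise value = 20.0000 > continuation, so V_0 = 20.0000 (exercise)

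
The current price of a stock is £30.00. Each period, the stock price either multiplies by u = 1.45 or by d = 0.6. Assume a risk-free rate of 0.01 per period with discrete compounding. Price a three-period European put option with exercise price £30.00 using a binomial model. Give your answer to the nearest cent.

Risk-neutral probability p = (1 + 0.01 − 0.6)/(1.45 − 0.6) = 0.4100/0.8500 = 0.4824
Terminal stock prices: S_uuu = 91.46, S_uud = 37.84, S_udd = 15.66, S_ddd = 6.48
Terminal payoffs (K − S): max(-61.46, 0) = 0, max(-7.845, 0) = 0, max(14.34, 0) = 14.34, max(23.52, 0) = 23.52
Node uu (S = 63.08): V_uu = 1/1.01·[0.4824·0.0000 + 0.5176·0.0000] = 0.0000
Node ud (S = 26.1): V_ud = 1/1.01·[0.4824·0.0000 + 0.5176·14.3400] = 7.3496
Node dd (S = 10.8): V_dd = 1/1.01·[0.4824·14.3400 + 0.5176·23.5200] = 18.9030
Node u (S = 43.5): V_u = 1/1.01·[0.4824·0.0000 + 0.5176·7.3496] = 3.7668
Node d (S = 18): V_d = 1/1.01·[0.4824·7.3496 + 0.5176·18.9030] = 13.1982
Node 0 (S = 30): V_0 = 1/1.01·[0.4824·3.7668 + 0.5176·13.1982] = 8.5633

£8.56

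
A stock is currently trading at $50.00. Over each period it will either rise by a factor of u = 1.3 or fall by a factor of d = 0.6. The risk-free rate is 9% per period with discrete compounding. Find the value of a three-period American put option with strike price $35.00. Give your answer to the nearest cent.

$2.42

Risk-neutral probability p = (1 + 0.09 − 0.6)/(1.3 − 0.6) = 0.4900/0.7000 = 0.7000
Terminal stock prices: S_uuu = 109.9, S_uud = 50.7, S_udd = 23.4, S_ddd = 10.8
Terminal payoffs (K − S): max(-74.85, 0) = 0, max(-15.7, 0) = 0, max(11.6, 0) = 11.6, max(24.2, 0) = 24.2
Node uu (S = 84.5): continuation = 1/1.09·[0.7000·0.0000 + 0.3000·0.0000] = 0.0000; exercise value = 0.0000 ≤ continuation, so V_uu = 0.0000
Node ud (S = 39): continuation = 1/1.09·[0.7000·0.0000 + 0.3000·11.6000] = 3.1927; exercise value = 0.0000 ≤ continuation, so V_ud = 3.1927
Node dd (S = 18): continuation = 1/1.09·[0.7000·11.6000 + 0.3000·24.2000] = 14.1101; exercise value = 17.0000 > continuation, so V_dd = 17.0000 (exercise)
Node u (S = 65): continuation = 1/1.09·[0.7000·0.0000 + 0.3000·3.1927] = 0.8787; exercise value = 0.0000 ≤ continuation, so V_u = 0.8787
Node d (S = 30): continuation = 1/1.09·[0.7000·3.1927 + 0.3000·17.0000] = 6.7292; exercise value = 5.0000 ≤ continuation, so V_d = 6.7292
Node 0 (S = 50): continuation = 1/1.09·[0.7000·0.8787 + 0.3000·6.7292] = 2.4164; exercise value = 0.0000 ≤ continuation, so V_0 = 2.4164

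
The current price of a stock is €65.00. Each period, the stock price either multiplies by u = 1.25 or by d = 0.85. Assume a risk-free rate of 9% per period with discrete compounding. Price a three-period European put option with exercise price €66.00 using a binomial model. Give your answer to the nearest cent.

Risk-neutral probability p = (1 + 0.09 − 0.85)/(1.25 − 0.85) = 0.2400/0.4000 = 0.6000
Terminal stock prices: S_uuu = 127, S_uud = 86.33, S_udd = 58.7, S_ddd = 39.92
Terminal payoffs (K − S): max(-60.95, 0) = 0, max(-20.33, 0) = 0, max(7.297, 0) = 7.297, max(26.08, 0) = 26.08
Node uu (S = 101.6): V_uu = 1/1.09·[0.6000·0.0000 + 0.4000·0.0000] = 0.0000
Node ud (S = 69.06): V_ud = 1/1.09·[0.6000·0.0000 + 0.4000·7.2969] = 2.6778
Node dd (S = 46.96): V_dd = 1/1.09·[0.6000·7.2969 + 0.4000·26.0819] = 13.5880
Node u (S = 81.25): V_u = 1/1.09·[0.6000·0.0000 + 0.4000·2.6778] = 0.9827
Node d (S = 55.25): V_d = 1/1.09·[0.6000·2.6778 + 0.4000·13.5880] = 6.4604
Node 0 (S = 65): V_0 = 1/1.09·[0.6000·0.9827 + 0.4000·6.4604] = 2.9117

€2.91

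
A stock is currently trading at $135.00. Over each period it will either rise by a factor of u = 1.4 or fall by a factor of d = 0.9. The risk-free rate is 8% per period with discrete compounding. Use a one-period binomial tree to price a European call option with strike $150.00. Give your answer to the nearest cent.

$13.00

Risk-neutral probability p = (1 + 0.08 − 0.9)/(1.4 − 0.9) = 0.1800/0.5000 = 0.3600
Terminal stock prices: S_u = 189, S_d = 121.5
Terminal payoffs (S − K): max(39, 0) = 39, max(-28.5, 0) = 0
Node 0 (S = 135): V_0 = 1/1.08·[0.3600·39.0000 + 0.6400·0.0000] = 13.0000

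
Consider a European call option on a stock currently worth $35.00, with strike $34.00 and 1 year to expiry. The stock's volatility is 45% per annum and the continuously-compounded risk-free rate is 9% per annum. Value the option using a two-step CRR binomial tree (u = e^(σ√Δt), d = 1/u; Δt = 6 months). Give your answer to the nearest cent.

$7.57

CRR parameters: u = e^(σ√Δt) = e^(0.45·√0.5) = 1.3746, d = 1/u = 0.7275
Per-period rate: rΔt = 0.09·0.5 = 0.045, so R = e^0.045 = 1.0460
Risk-neutral probability p = (e^0.045 − 0.7275)/(1.3746 − 0.7275) = 0.3186/0.6472 = 0.4922
Terminal stock prices: S_uu = 66.14, S_ud = 35, S_dd = 18.52
Terminal payoffs (S − K): max(32.14, 0) = 32.14, max(1, 0) = 1, max(-15.48, 0) = 0
Node u (S = 48.11): V_u = e^(−0.045)·[0.4922·32.1380 + 0.5078·1.0000] = 15.6088
Node d (S = 25.46): V_d = e^(−0.045)·[0.4922·1.0000 + 0.5078·0.0000] = 0.4706
Node 0 (S = 35): V_0 = e^(−0.045)·[0.4922·15.6088 + 0.5078·0.4706] = 7.5735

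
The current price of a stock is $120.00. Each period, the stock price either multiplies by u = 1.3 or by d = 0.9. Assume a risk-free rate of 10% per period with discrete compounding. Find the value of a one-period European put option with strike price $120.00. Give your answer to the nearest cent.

$5.45

Risk-neutral probability p = (1 + 0.1 − 0.9)/(1.3 − 0.9) = 0.2000/0.4000 = 0.5000
Terminal stock prices: S_u = 156, S_d = 108
Terminal payoffs (K − S): max(-36, 0) = 0, max(12, 0) = 12
Node 0 (S = 120): V_0 = 1/1.1·[0.5000·0.0000 + 0.5000·12.0000] = 5.4545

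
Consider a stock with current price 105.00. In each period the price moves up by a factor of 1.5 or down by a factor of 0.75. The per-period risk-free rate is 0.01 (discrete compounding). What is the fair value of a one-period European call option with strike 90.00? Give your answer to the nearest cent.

23.17

Risk-neutral probability p = (1 + 0.01 − 0.75)/(1.5 − 0.75) = 0.2600/0.7500 = 0.3467
Terminal stock prices: S_u = 157.5, S_d = 78.75
Terminal payoffs (S − K): max(67.5, 0) = 67.5, max(-11.25, 0) = 0
Node 0 (S = 105): V_0 = 1/1.01·[0.3467·67.5000 + 0.6533·0.0000] = 23.1683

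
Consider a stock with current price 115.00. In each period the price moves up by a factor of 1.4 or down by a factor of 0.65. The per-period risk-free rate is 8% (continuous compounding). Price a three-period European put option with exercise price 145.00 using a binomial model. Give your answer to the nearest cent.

Risk-neutral probability p = (e^0.08 − 0.65)/(1.4 − 0.65) = 0.4333/0.7500 = 0.5777
Terminal stock prices: S_uuu = 315.6, S_uud = 146.5, S_udd = 68.02, S_ddd = 31.58
Terminal payoffs (K − S): max(-170.6, 0) = 0, max(-1.51, 0) = 0, max(76.98, 0) = 76.98, max(113.4, 0) = 113.4
Node uu (S = 225.4): V_uu = e^(−0.08)·[0.5777·0.0000 + 0.4223·0.0000] = 0.0000
Node ud (S = 104.7): V_ud = e^(−0.08)·[0.5777·0.0000 + 0.4223·76.9775] = 30.0072
Node dd (S = 48.59): V_dd = e^(−0.08)·[0.5777·76.9775 + 0.4223·113.4181] = 85.2644
Node u (S = 161): V_u = e^(−0.08)·[0.5777·0.0000 + 0.4223·30.0072] = 11.6973
Node d (S = 74.75): V_d = e^(−0.08)·[0.5777·30.0072 + 0.4223·85.2644] = 49.2403
Node 0 (S = 115): V_0 = e^(−0.08)·[0.5777·11.6973 + 0.4223·49.2403] = 25.4329

25.43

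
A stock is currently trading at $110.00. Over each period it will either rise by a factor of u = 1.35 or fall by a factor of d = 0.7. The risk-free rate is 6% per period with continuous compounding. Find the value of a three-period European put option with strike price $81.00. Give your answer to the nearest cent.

Risk-neutral probability p = (e^0.06 − 0.7)/(1.35 − 0.7) = 0.3618/0.6500 = 0.5567
Terminal stock prices: S_uuu = 270.6, S_uud = 140.3, S_udd = 72.76, S_ddd = 37.73
Terminal payoffs (K − S): max(-189.6, 0) = 0, max(-59.33, 0) = 0, max(8.235, 0) = 8.235, max(43.27, 0) = 43.27
Node uu (S = 200.5): V_uu = e^(−0.06)·[0.5567·0.0000 + 0.4433·0.0000] = 0.0000
Node ud (S = 103.9): V_ud = e^(−0.06)·[0.5567·0.0000 + 0.4433·8.2350] = 3.4382
Node dd (S = 53.9): V_dd = e^(−0.06)·[0.5567·8.2350 + 0.4433·43.2700] = 22.3829
Node u (S = 148.5): V_u = e^(−0.06)·[0.5567·0.0000 + 0.4433·3.4382] = 1.4355
Node d (S = 77): V_d = e^(−0.06)·[0.5567·3.4382 + 0.4433·22.3829] = 11.1476
Node 0 (S = 110): V_0 = e^(−0.06)·[0.5567·1.4355 + 0.4433·11.1476] = 5.4068

$5.41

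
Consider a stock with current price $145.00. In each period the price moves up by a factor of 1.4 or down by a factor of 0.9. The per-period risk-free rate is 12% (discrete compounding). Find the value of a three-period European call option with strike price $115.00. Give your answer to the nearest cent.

$64.31

Risk-neutral probability p = (1 + 0.12 − 0.9)/(1.4 − 0.9) = 0.2200/0.5000 = 0.4400
Terminal stock prices: S_uuu = 397.9, S_uud = 255.8, S_udd = 164.4, S_ddd = 105.7
Terminal payoffs (S − K): max(282.9, 0) = 282.9, max(140.8, 0) = 140.8, max(49.43, 0) = 49.43, max(-9.295, 0) = 0
Node uu (S = 284.2): V_uu = 1/1.12·[0.4400·282.8800 + 0.5600·140.7800] = 181.5214
Node ud (S = 182.7): V_ud = 1/1.12·[0.4400·140.7800 + 0.5600·49.4300] = 80.0214
Node dd (S = 117.5): V_dd = 1/1.12·[0.4400·49.4300 + 0.5600·0.0000] = 19.4189
Node u (S = 203): V_u = 1/1.12·[0.4400·181.5214 + 0.5600·80.0214] = 111.3227
Node d (S = 130.5): V_d = 1/1.12·[0.4400·80.0214 + 0.5600·19.4189] = 41.1465
Node 0 (S = 145): V_0 = 1/1.12·[0.4400·111.3227 + 0.5600·41.1465] = 64.3071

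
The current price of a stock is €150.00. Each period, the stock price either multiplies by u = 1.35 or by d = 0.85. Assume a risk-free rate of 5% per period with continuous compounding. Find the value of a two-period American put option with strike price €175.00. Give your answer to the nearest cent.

Risk-neutral probability p = (e^0.05 − 0.85)/(1.35 − 0.85) = 0.2013/0.5000 = 0.4025
Terminal stock prices: S_uu = 273.4, S_ud = 172.1, S_dd = 108.4
Terminal payoffs (K − S): max(-98.38, 0) = 0, max(2.875, 0) = 2.875, max(66.63, 0) = 66.63
Node u (S = 202.5): continuation = e^(−0.05)·[0.4025·0.0000 + 0.5975·2.8750] = 1.6339; exercise value = 0.0000 ≤ continuation, so V_u = 1.6339
Node d (S = 127.5): continuation = e^(−0.05)·[0.4025·2.8750 + 0.5975·66.6250] = 38.9651; exercise value = 47.5000 > continuation, so V_d = 47.5000 (exercise)
Node 0 (S = 150): continuation = e^(−0.05)·[0.4025·1.6339 + 0.5975·47.5000] = 27.6208; exercise value = 25.0000 ≤ continuation, so V_0 = 27.6208

€27.62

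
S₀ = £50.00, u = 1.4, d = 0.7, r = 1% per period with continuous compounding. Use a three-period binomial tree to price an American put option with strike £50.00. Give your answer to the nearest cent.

Risk-neutral probability p = (e^0.01 − 0.7)/(1.4 − 0.7) = 0.3101/0.7000 = 0.4429
Terminal stock prices: S_uuu = 137.2, S_uud = 68.6, S_udd = 34.3, S_ddd = 17.15
Terminal payoffs (K − S): max(-87.2, 0) = 0, max(-18.6, 0) = 0, max(15.7, 0) = 15.7, max(32.85, 0) = 32.85
Node uu (S = 98): continuation = e^(−0.01)·[0.4429·0.0000 + 0.5571·0.0000] = 0.0000; exercise value = 0.0000 ≤ continuation, so V_uu = 0.0000
Node ud (S = 49): continuation = e^(−0.01)·[0.4429·0.0000 + 0.5571·15.7000] = 8.6590; exercise value = 1.0000 ≤ continuation, so V_ud = 8.6590
Node dd (S = 24.5): continuation = e^(−0.01)·[0.4429·15.7000 + 0.5571·32.8500] = 25.0025; exercise value = 25.5000 > continuation, so V_dd = 25.5000 (exercise)
Node u (S = 70): continuation = e^(−0.01)·[0.4429·0.0000 + 0.5571·8.6590] = 4.7757; exercise value = 0.0000 ≤ continuation, so V_u = 4.7757
Node d (S = 35): continuation = e^(−0.01)·[0.4429·8.6590 + 0.5571·25.5000] = 17.8611; exercise value = 15.0000 ≤ continuation, so V_d = 17.8611
Node 0 (S = 50): continuation = e^(−0.01)·[0.4429·4.7757 + 0.5571·17.8611] = 11.9452; exercise value = 0.0000 ≤ continuation, so V_0 = 11.9452

£11.95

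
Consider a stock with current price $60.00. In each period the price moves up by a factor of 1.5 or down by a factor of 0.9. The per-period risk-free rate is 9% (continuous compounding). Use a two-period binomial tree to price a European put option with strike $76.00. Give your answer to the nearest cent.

Risk-neutral probability p = (e^0.09 − 0.9)/(1.5 − 0.9) = 0.1942/0.6000 = 0.3236
Terminal stock prices: S_uu = 135, S_ud = 81, S_dd = 48.6
Terminal payoffs (K − S): max(-59, 0) = 0, max(-5, 0) = 0, max(27.4, 0) = 27.4
Node u (S = 90): V_u = e^(−0.09)·[0.3236·0.0000 + 0.6764·0.0000] = 0.0000
Node d (S = 54): V_d = e^(−0.09)·[0.3236·0.0000 + 0.6764·27.4000] = 16.9376
Node 0 (S = 60): V_0 = e^(−0.09)·[0.3236·0.0000 + 0.6764·16.9376] = 10.4702

$10.47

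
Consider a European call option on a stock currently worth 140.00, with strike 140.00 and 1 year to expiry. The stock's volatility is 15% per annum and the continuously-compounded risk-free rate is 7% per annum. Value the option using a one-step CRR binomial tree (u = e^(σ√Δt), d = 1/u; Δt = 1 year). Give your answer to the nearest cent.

CRR parameters: u = e^(σ√Δt) = e^(0.15·√1) = 1.1618, d = 1/u = 0.8607
Per-period rate: rΔt = 0.07·1 = 0.07, so R = e^0.07 = 1.0725
Risk-neutral probability p = (e^0.07 − 0.8607)/(1.1618 − 0.8607) = 0.2118/0.3011 = 0.7034
Terminal stock prices: S_u = 162.7, S_d = 120.5
Terminal payoffs (S − K): max(22.66, 0) = 22.66, max(-19.5, 0) = 0
Node 0 (S = 140): V_0 = e^(−0.07)·[0.7034·22.6568 + 0.2966·0.0000] = 14.8585

14.86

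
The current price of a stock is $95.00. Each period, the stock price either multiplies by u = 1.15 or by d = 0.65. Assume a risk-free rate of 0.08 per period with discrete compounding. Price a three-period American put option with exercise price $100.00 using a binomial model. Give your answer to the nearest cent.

Risk-neutral probability p = (1 + 0.08 − 0.65)/(1.15 − 0.65) = 0.4300/0.5000 = 0.8600
Terminal stock prices: S_uuu = 144.5, S_uud = 81.66, S_udd = 46.16, S_ddd = 26.09
Terminal payoffs (K − S): max(-44.48, 0) = 0, max(18.34, 0) = 18.34, max(53.84, 0) = 53.84, max(73.91, 0) = 73.91
Node uu (S = 125.6): continuation = 1/1.08·[0.8600·0.0000 + 0.1400·18.3356] = 2.3768; exercise value = 0.0000 ≤ continuation, so V_uu = 2.3768
Node ud (S = 71.01): continuation = 1/1.08·[0.8600·18.3356 + 0.1400·53.8419] = 21.5801; exercise value = 28.9875 > continuation, so V_ud = 28.9875 (exercise)
Node dd (S = 40.14): continuation = 1/1.08·[0.8600·53.8419 + 0.1400·73.9106] = 52.4551; exercise value = 59.8625 > continuation, so V_dd = 59.8625 (exercise)
Node u (S = 109.2): continuation = 1/1.08·[0.8600·2.3768 + 0.1400·28.9875] = 5.6503; exercise value = 0.0000 ≤ continuation, so V_u = 5.6503
Node d (S = 61.75): continuation = 1/1.08·[0.8600·28.9875 + 0.1400·59.8625] = 30.8426; exercise value = 38.2500 > continuation, so V_d = 38.2500 (exercise)
Node 0 (S = 95): continuation = 1/1.08·[0.8600·5.6503 + 0.1400·38.2500] = 9.4577; exercise value = 5.0000 ≤ continuation, so V_0 = 9.4577

$9.46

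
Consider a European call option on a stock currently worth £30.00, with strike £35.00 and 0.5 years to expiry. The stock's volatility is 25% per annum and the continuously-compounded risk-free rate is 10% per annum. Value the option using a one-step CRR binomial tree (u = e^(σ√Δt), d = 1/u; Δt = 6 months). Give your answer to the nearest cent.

CRR parameters: u = e^(σ√Δt) = e^(0.25·√0.5) = 1.1934, d = 1/u = 0.8380
Per-period rate: rΔt = 0.1·0.5 = 0.05, so R = e^0.05 = 1.0513
Risk-neutral probability p = (e^0.05 − 0.8380)/(1.1934 − 0.8380) = 0.2133/0.3554 = 0.6002
Terminal stock prices: S_u = 35.8, S_d = 25.14
Terminal payoffs (S − K): max(0.8009, 0) = 0.8009, max(-9.861, 0) = 0
Node 0 (S = 30): V_0 = e^(−0.05)·[0.6002·0.8009 + 0.3998·0.0000] = 0.4573

£0.46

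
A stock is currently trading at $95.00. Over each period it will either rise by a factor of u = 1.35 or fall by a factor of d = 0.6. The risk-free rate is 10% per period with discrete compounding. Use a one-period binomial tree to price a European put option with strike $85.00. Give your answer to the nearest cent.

Risk-neutral probability p = (1 + 0.1 − 0.6)/(1.35 − 0.6) = 0.5000/0.7500 = 0.6667
Terminal stock prices: S_u = 128.2, S_d = 57
Terminal payoffs (K − S): max(-43.25, 0) = 0, max(28, 0) = 28
Node 0 (S = 95): V_0 = 1/1.1·[0.6667·0.0000 + 0.3333·28.0000] = 8.4848

$8.48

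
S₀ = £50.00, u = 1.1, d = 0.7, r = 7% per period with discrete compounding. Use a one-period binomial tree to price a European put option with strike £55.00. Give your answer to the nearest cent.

£1.40

Risk-neutral probability p = (1 + 0.07 − 0.7)/(1.1 − 0.7) = 0.3700/0.4000 = 0.9250
Terminal stock prices: S_u = 55, S_d = 35
Terminal payoffs (K − S): max(0, 0) = 0, max(20, 0) = 20
Node 0 (S = 50): V_0 = 1/1.07·[0.9250·0.0000 + 0.0750·20.0000] = 1.4019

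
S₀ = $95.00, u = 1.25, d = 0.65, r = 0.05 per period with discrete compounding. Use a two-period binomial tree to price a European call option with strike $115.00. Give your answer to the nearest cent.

Risk-neutral probability p = (1 + 0.05 − 0.65)/(1.25 − 0.65) = 0.4000/0.6000 = 0.6667
Terminal stock prices: S_uu = 148.4, S_ud = 77.19, S_dd = 40.14
Terminal payoffs (S − K): max(33.44, 0) = 33.44, max(-37.81, 0) = 0, max(-74.86, 0) = 0
Node u (S = 118.8): V_u = 1/1.05·[0.6667·33.4375 + 0.3333·0.0000] = 21.2302
Node d (S = 61.75): V_d = 1/1.05·[0.6667·0.0000 + 0.3333·0.0000] = 0.0000
Node 0 (S = 95): V_0 = 1/1.05·[0.6667·21.2302 + 0.3333·0.0000] = 13.4795

$13.48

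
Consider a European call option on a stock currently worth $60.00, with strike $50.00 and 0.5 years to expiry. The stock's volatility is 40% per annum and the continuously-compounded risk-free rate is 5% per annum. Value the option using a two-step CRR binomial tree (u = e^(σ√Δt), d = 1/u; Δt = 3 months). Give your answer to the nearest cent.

CRR parameters: u = e^(σ√Δt) = e^(0.4·√0.25) = 1.2214, d = 1/u = 0.8187
Per-period rate: rΔt = 0.05·0.25 = 0.0125, so R = e^0.0125 = 1.0126
Risk-neutral probability p = (e^0.0125 − 0.8187)/(1.2214 − 0.8187) = 0.1938/0.4027 = 0.4814
Terminal stock prices: S_uu = 89.51, S_ud = 60, S_dd = 40.22
Terminal payoffs (S − K): max(39.51, 0) = 39.51, max(10, 0) = 10, max(-9.781, 0) = 0
Node u (S = 73.28): V_u = e^(−0.0125)·[0.4814·39.5095 + 0.5186·10.0000] = 23.9053
Node d (S = 49.12): V_d = e^(−0.0125)·[0.4814·10.0000 + 0.5186·0.0000] = 4.7542
Node 0 (S = 60): V_0 = e^(−0.0125)·[0.4814·23.9053 + 0.5186·4.7542] = 13.8000

$13.80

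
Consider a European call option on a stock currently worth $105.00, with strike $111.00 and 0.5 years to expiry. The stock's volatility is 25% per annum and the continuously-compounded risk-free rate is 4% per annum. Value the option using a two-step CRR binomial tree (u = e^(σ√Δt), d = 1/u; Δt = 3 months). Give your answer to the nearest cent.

$6.05

CRR parameters: u = e^(σ√Δt) = e^(0.25·√0.25) = 1.1331, d = 1/u = 0.8825
Per-period rate: rΔt = 0.04·0.25 = 0.01, so R = e^0.01 = 1.0101
Risk-neutral probability p = (e^0.01 − 0.8825)/(1.1331 − 0.8825) = 0.1276/0.2507 = 0.5089
Terminal stock prices: S_uu = 134.8, S_ud = 105, S_dd = 81.77
Terminal payoffs (S − K): max(23.82, 0) = 23.82, max(-6, 0) = 0, max(-29.23, 0) = 0
Node u (S = 119): V_u = e^(−0.01)·[0.5089·23.8227 + 0.4911·0.0000] = 12.0024
Node d (S = 92.66): V_d = e^(−0.01)·[0.5089·0.0000 + 0.4911·0.0000] = 0.0000
Node 0 (S = 105): V_0 = e^(−0.01)·[0.5089·12.0024 + 0.4911·0.0000] = 6.0471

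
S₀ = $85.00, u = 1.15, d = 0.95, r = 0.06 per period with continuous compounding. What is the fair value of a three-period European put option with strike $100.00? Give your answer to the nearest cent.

$5.15

Risk-neutral probability p = (e^0.06 − 0.95)/(1.15 − 0.95) = 0.1118/0.2000 = 0.5592
Terminal stock prices: S_uuu = 129.3, S_uud = 106.8, S_udd = 88.22, S_ddd = 72.88
Terminal payoffs (K − S): max(-29.27, 0) = 0, max(-6.792, 0) = 0, max(11.78, 0) = 11.78, max(27.12, 0) = 27.12
Node uu (S = 112.4): V_uu = e^(−0.06)·[0.5592·0.0000 + 0.4408·0.0000] = 0.0000
Node ud (S = 92.86): V_ud = e^(−0.06)·[0.5592·0.0000 + 0.4408·11.7806] = 4.8907
Node dd (S = 76.71): V_dd = e^(−0.06)·[0.5592·11.7806 + 0.4408·27.1231] = 17.4640
Node u (S = 97.75): V_u = e^(−0.06)·[0.5592·0.0000 + 0.4408·4.8907] = 2.0303
Node d (S = 80.75): V_d = e^(−0.06)·[0.5592·4.8907 + 0.4408·17.4640] = 9.8256
Node 0 (S = 85): V_0 = e^(−0.06)·[0.5592·2.0303 + 0.4408·9.8256] = 5.1483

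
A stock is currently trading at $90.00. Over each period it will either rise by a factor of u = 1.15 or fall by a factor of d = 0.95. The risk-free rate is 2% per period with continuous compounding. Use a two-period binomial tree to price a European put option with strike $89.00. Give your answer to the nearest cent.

Risk-neutral probability p = (e^0.02 − 0.95)/(1.15 − 0.95) = 0.0702/0.2000 = 0.3510
Terminal stock prices: S_uu = 119, S_ud = 98.32, S_dd = 81.22
Terminal payoffs (K − S): max(-30.02, 0) = 0, max(-9.325, 0) = 0, max(7.775, 0) = 7.775
Node u (S = 103.5): V_u = e^(−0.02)·[0.3510·0.0000 + 0.6490·0.0000] = 0.0000
Node d (S = 85.5): V_d = e^(−0.02)·[0.3510·0.0000 + 0.6490·7.7750] = 4.9460
Node 0 (S = 90): V_0 = e^(−0.02)·[0.3510·0.0000 + 0.6490·4.9460] = 3.1464

$3.15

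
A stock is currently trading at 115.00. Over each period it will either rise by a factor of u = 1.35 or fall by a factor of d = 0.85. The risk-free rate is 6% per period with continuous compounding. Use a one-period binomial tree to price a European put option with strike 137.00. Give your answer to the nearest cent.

21.30

Risk-neutral probability p = (e^0.06 − 0.85)/(1.35 − 0.85) = 0.2118/0.5000 = 0.4237
Terminal stock prices: S_u = 155.2, S_d = 97.75
Terminal payoffs (K − S): max(-18.25, 0) = 0, max(39.25, 0) = 39.25
Node 0 (S = 115): V_0 = e^(−0.06)·[0.4237·0.0000 + 0.5763·39.2500] = 21.3035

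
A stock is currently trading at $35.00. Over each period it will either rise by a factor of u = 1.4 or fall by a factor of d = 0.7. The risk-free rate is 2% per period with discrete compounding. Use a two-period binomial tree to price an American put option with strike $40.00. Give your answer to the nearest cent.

$9.61

Risk-neutral probability p = (1 + 0.02 − 0.7)/(1.4 − 0.7) = 0.3200/0.7000 = 0.4571
Terminal stock prices: S_uu = 68.6, S_ud = 34.3, S_dd = 17.15
Terminal payoffs (K − S): max(-28.6, 0) = 0, max(5.7, 0) = 5.7, max(22.85, 0) = 22.85
Node u (S = 49): continuation = 1/1.02·[0.4571·0.0000 + 0.5429·5.7000] = 3.0336; exercise value = 0.0000 ≤ continuation, so V_u = 3.0336
Node d (S = 24.5): continuation = 1/1.02·[0.4571·5.7000 + 0.5429·22.8500] = 14.7157; exercise value = 15.5000 > continuation, so V_d = 15.5000 (exercise)
Node 0 (S = 35): continuation = 1/1.02·[0.4571·3.0336 + 0.5429·15.5000] = 9.6089; exercise value = 5.0000 ≤ continuation, so V_0 = 9.6089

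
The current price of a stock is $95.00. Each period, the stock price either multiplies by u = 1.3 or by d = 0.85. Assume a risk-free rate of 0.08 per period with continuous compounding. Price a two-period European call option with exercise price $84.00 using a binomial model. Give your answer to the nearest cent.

$26.46

Risk-neutral probability p = (e^0.08 − 0.85)/(1.3 − 0.85) = 0.2333/0.4500 = 0.5184
Terminal stock prices: S_uu = 160.6, S_ud = 105, S_dd = 68.64
Terminal payoffs (S − K): max(76.55, 0) = 76.55, max(20.97, 0) = 20.97, max(-15.36, 0) = 0
Node u (S = 123.5): V_u = e^(−0.08)·[0.5184·76.5500 + 0.4816·20.9750] = 45.9582
Node d (S = 80.75): V_d = e^(−0.08)·[0.5184·20.9750 + 0.4816·0.0000] = 10.0378
Node 0 (S = 95): V_0 = e^(−0.08)·[0.5184·45.9582 + 0.4816·10.0378] = 26.4560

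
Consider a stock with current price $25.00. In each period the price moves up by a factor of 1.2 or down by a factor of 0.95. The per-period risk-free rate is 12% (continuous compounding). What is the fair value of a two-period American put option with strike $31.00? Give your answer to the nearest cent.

Risk-neutral probability p = (e^0.12 − 0.95)/(1.2 − 0.95) = 0.1775/0.2500 = 0.7100
Terminal stock prices: S_uu = 36, S_ud = 28.5, S_dd = 22.56
Terminal payoffs (K − S): max(-5, 0) = 0, max(2.5, 0) = 2.5, max(8.438, 0) = 8.438
Node u (S = 30): continuation = e^(−0.12)·[0.7100·0.0000 + 0.2900·2.5000] = 0.6430; exercise value = 1.0000 > continuation, so V_u = 1.0000 (exercise)
Node d (S = 23.75): continuation = e^(−0.12)·[0.7100·2.5000 + 0.2900·8.4375] = 3.7445; exercise value = 7.2500 > continuation, so V_d = 7.2500 (exercise)
Node 0 (S = 25): continuation = e^(−0.12)·[0.7100·1.0000 + 0.2900·7.2500] = 2.4945; exercise value = 6.0000 > continuation, so V_0 = 6.0000 (exercise)

$6.00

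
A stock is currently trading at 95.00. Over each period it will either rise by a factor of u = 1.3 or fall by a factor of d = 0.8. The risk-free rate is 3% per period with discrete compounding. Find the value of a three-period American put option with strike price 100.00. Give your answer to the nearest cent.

15.92

Risk-neutral probability p = (1 + 0.03 − 0.8)/(1.3 − 0.8) = 0.2300/0.5000 = 0.4600
Terminal stock prices: S_uuu = 208.7, S_uud = 128.4, S_udd = 79.04, S_ddd = 48.64
Terminal payoffs (K − S): max(-108.7, 0) = 0, max(-28.44, 0) = 0, max(20.96, 0) = 20.96, max(51.36, 0) = 51.36
Node uu (S = 160.6): continuation = 1/1.03·[0.4600·0.0000 + 0.5400·0.0000] = 0.0000; exercise value = 0.0000 ≤ continuation, so V_uu = 0.0000
Node ud (S = 98.8): continuation = 1/1.03·[0.4600·0.0000 + 0.5400·20.9600] = 10.9887; exercise value = 1.2000 ≤ continuation, so V_ud = 10.9887
Node dd (S = 60.8): continuation = 1/1.03·[0.4600·20.9600 + 0.5400·51.3600] = 36.2874; exercise value = 39.2000 > continuation, so V_dd = 39.2000 (exercise)
Node u (S = 123.5): continuation = 1/1.03·[0.4600·0.0000 + 0.5400·10.9887] = 5.7611; exercise value = 0.0000 ≤ continuation, so V_u = 5.7611
Node d (S = 76): continuation = 1/1.03·[0.4600·10.9887 + 0.5400·39.2000] = 25.4590; exercise value = 24.0000 ≤ continuation, so V_d = 25.4590
Node 0 (S = 95): continuation = 1/1.03·[0.4600·5.7611 + 0.5400·25.4590] = 15.9204; exercise value = 5.0000 ≤ continuation, so V_0 = 15.9204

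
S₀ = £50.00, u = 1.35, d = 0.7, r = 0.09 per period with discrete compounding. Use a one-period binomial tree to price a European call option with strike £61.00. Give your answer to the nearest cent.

Risk-neutral probability p = (1 + 0.09 − 0.7)/(1.35 − 0.7) = 0.3900/0.6500 = 0.6000
Terminal stock prices: S_u = 67.5, S_d = 35
Terminal payoffs (S − K): max(6.5, 0) = 6.5, max(-26, 0) = 0
Node 0 (S = 50): V_0 = 1/1.09·[0.6000·6.5000 + 0.4000·0.0000] = 3.5780

£3.58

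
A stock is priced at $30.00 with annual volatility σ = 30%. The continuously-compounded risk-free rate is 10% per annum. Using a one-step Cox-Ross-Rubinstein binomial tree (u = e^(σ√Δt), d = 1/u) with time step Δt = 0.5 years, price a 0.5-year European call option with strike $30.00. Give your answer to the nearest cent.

$3.82

CRR parameters: u = e^(σ√Δt) = e^(0.3·√0.5) = 1.2363, d = 1/u = 0.8089
Per-period rate: rΔt = 0.1·0.5 = 0.05, so R = e^0.05 = 1.0513
Risk-neutral probability p = (e^0.05 − 0.8089)/(1.2363 − 0.8089) = 0.2424/0.4275 = 0.5671
Terminal stock prices: S_u = 37.09, S_d = 24.27
Terminal payoffs (S − K): max(7.089, 0) = 7.089, max(-5.734, 0) = 0
Node 0 (S = 30): V_0 = e^(−0.05)·[0.5671·7.0893 + 0.4329·0.0000] = 3.8244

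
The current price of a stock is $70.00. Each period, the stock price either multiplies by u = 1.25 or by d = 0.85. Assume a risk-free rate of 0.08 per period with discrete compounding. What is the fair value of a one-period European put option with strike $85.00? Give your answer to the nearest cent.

Risk-neutral probability p = (1 + 0.08 − 0.85)/(1.25 − 0.85) = 0.2300/0.4000 = 0.5750
Terminal stock prices: S_u = 87.5, S_d = 59.5
Terminal payoffs (K − S): max(-2.5, 0) = 0, max(25.5, 0) = 25.5
Node 0 (S = 70): V_0 = 1/1.08·[0.5750·0.0000 + 0.4250·25.5000] = 10.0347

$10.03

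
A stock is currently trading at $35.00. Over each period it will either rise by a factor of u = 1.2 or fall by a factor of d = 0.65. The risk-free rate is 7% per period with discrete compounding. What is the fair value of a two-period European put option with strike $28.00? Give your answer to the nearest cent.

Risk-neutral probability p = (1 + 0.07 − 0.65)/(1.2 − 0.65) = 0.4200/0.5500 = 0.7636
Terminal stock prices: S_uu = 50.4, S_ud = 27.3, S_dd = 14.79
Terminal payoffs (K − S): max(-22.4, 0) = 0, max(0.7, 0) = 0.7, max(13.21, 0) = 13.21
Node u (S = 42): V_u = 1/1.07·[0.7636·0.0000 + 0.2364·0.7000] = 0.1546
Node d (S = 22.75): V_d = 1/1.07·[0.7636·0.7000 + 0.2364·13.2125] = 3.4182
Node 0 (S = 35): V_0 = 1/1.07·[0.7636·0.1546 + 0.2364·3.4182] = 0.8654

$0.87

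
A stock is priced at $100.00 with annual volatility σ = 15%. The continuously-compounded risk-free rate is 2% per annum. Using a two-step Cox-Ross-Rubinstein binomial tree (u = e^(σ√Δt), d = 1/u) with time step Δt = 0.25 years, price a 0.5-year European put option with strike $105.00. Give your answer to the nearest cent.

CRR parameters: u = e^(σ√Δt) = e^(0.15·√0.25) = 1.0779, d = 1/u = 0.9277
Per-period rate: rΔt = 0.02·0.25 = 0.005, so R = e^0.005 = 1.0050
Risk-neutral probability p = (e^0.005 − 0.9277)/(1.0779 − 0.9277) = 0.0773/0.1501 = 0.5146
Terminal stock prices: S_uu = 116.2, S_ud = 100, S_dd = 86.07
Terminal payoffs (K − S): max(-11.18, 0) = 0, max(5, 0) = 5, max(18.93, 0) = 18.93
Node u (S = 107.8): V_u = e^(−0.005)·[0.5146·0.0000 + 0.4854·5.0000] = 2.4147
Node d (S = 92.77): V_d = e^(−0.005)·[0.5146·5.0000 + 0.4854·18.9292] = 11.7020
Node 0 (S = 100): V_0 = e^(−0.005)·[0.5146·2.4147 + 0.4854·11.7020] = 6.8878

$6.89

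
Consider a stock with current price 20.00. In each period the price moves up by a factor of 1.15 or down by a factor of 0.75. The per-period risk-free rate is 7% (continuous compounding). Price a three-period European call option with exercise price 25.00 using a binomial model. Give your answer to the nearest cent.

Risk-neutral probability p = (e^0.07 − 0.75)/(1.15 − 0.75) = 0.3225/0.4000 = 0.8063
Terminal stock prices: S_uuu = 30.42, S_uud = 19.84, S_udd = 12.94, S_ddd = 8.438
Terminal payoffs (S − K): max(5.417, 0) = 5.417, max(-5.163, 0) = 0, max(-12.06, 0) = 0, max(-16.56, 0) = 0
Node uu (S = 26.45): V_uu = e^(−0.07)·[0.8063·5.4175 + 0.1937·0.0000] = 4.0727
Node ud (S = 17.25): V_ud = e^(−0.07)·[0.8063·0.0000 + 0.1937·0.0000] = 0.0000
Node dd (S = 11.25): V_dd = e^(−0.07)·[0.8063·0.0000 + 0.1937·0.0000] = 0.0000
Node u (S = 23): V_u = e^(−0.07)·[0.8063·4.0727 + 0.1937·0.0000] = 3.0617
Node d (S = 15): V_d = e^(−0.07)·[0.8063·0.0000 + 0.1937·0.0000] = 0.0000
Node 0 (S = 20): V_0 = e^(−0.07)·[0.8063·3.0617 + 0.1937·0.0000] = 2.3017

2.30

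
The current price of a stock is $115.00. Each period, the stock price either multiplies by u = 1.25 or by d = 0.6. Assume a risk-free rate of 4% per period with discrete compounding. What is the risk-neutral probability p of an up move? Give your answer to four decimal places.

Risk-neutral probability p = (1 + 0.04 − 0.6)/(1.25 − 0.6) = 0.4400/0.6500 = 0.6769

p = 0.6769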